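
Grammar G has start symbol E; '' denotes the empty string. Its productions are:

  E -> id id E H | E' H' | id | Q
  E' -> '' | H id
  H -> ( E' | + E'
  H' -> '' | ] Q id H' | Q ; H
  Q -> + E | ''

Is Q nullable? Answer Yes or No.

Yes

Q has an ''-production, so Q ⇒ ''.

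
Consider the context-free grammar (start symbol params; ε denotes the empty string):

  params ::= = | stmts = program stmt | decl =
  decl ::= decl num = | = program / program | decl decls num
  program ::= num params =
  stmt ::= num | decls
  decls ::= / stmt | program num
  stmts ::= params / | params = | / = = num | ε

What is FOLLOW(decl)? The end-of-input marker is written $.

In params ::= decl =: add FIRST(=) = { = }.
In decl ::= decl num =: add FIRST(num =) = { num }.
In decl ::= decl decls num: add FIRST(decls num) = { /, num }.
Union: FOLLOW(decl) = { /, =, num }.

{ /, =, num }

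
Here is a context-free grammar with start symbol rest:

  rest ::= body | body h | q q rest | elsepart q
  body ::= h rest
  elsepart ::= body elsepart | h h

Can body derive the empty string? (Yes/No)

No

No nonterminal in this grammar is nullable.
No production of body has an RHS whose symbols are all nullable, so body is not nullable.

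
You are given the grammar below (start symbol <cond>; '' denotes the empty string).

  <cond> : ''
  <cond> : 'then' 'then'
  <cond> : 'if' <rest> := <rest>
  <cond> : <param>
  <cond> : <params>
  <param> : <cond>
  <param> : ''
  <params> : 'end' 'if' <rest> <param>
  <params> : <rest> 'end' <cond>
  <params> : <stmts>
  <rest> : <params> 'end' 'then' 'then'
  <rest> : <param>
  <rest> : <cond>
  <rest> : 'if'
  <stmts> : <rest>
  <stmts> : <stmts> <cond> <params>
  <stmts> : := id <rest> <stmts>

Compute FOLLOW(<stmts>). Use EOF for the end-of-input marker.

In <params> : <stmts>: <stmts> is at the end, add FOLLOW(<params>) = { EOF, 'end', 'if', 'then', := }.
In <stmts> : <stmts> <cond> <params>: add FIRST(<cond> <params>)\{''} = { 'end', 'if', 'then', := }.
  Since <cond> <params> is nullable, also add FOLLOW(<stmts>) = { EOF, 'end', 'if', 'then', := }.
In <stmts> : := id <rest> <stmts>: <stmts> is at the end, add FOLLOW(<stmts>) = { EOF, 'end', 'if', 'then', := }.
Union: FOLLOW(<stmts>) = { EOF, 'end', 'if', 'then', := }.

{ EOF, 'end', 'if', 'then', := }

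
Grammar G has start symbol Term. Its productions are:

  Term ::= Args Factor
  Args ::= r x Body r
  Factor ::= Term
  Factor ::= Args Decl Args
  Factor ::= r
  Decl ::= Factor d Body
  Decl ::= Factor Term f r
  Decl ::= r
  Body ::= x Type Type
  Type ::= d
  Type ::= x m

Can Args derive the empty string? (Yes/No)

No nonterminal in this grammar is nullable.
No production of Args has an RHS whose symbols are all nullable, so Args is not nullable.

No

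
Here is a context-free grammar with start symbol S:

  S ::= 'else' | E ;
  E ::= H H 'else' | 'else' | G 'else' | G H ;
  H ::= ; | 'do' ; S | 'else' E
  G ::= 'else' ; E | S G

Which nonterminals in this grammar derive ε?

No nonterminal has an empty production or an RHS whose symbols are all nullable.

{ } (none)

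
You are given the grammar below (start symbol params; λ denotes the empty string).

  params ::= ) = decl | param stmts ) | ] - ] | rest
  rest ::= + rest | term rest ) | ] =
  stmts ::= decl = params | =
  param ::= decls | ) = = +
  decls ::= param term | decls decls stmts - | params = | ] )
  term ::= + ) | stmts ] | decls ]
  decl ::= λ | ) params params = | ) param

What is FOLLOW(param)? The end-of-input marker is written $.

In params ::= param stmts ): add FIRST(stmts )) = { ), = }.
In decls ::= param term: add FIRST(term) = { ), +, =, ] }.
In decl ::= ) param: param is at the end, add FOLLOW(decl) = { $, ), +, -, =, ] }.
Union: FOLLOW(param) = { $, ), +, -, =, ] }.

{ $, ), +, -, =, ] }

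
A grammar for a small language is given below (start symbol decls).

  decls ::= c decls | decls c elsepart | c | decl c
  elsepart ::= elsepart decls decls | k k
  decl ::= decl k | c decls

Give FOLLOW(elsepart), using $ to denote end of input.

{ $, c, k }

In decls ::= decls c elsepart: elsepart is at the end, add FOLLOW(decls) = { $, c, k }.
In elsepart ::= elsepart decls decls: add FIRST(decls decls) = { c }.
Union: FOLLOW(elsepart) = { $, c, k }.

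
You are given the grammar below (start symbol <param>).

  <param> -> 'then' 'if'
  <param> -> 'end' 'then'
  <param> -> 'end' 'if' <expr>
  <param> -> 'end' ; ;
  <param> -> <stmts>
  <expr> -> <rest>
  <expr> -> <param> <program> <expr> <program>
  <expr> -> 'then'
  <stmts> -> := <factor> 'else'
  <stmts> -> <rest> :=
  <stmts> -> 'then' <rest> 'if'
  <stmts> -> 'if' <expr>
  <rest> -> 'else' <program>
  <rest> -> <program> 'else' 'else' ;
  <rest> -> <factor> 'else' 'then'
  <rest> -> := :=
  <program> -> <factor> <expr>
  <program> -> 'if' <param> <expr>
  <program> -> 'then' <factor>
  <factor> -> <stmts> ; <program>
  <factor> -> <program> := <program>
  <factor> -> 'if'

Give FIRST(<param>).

<param> -> 'then' 'if' contributes {'then'}.
<param> -> 'end' 'then' contributes {'end'}.
<param> -> 'end' 'if' <expr> contributes {'end'}.
<param> -> 'end' ; ; contributes {'end'}.
From <param> -> <stmts>: add FIRST(<stmts>) = { 'else', 'if', 'then', := }.
Union: FIRST(<param>) = { 'else', 'end', 'if', 'then', := }.

{ 'else', 'end', 'if', 'then', := }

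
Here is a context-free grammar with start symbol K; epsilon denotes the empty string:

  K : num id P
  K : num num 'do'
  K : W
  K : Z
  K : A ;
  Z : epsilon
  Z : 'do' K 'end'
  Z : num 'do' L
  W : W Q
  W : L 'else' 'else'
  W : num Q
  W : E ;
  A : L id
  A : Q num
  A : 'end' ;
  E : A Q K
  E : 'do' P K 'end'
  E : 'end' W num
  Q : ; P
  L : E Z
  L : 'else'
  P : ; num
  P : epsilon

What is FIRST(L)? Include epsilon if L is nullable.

From L : E Z: add FIRST(E) = { 'do', 'else', 'end', ; }.
L : 'else' contributes {'else'}.
Union: FIRST(L) = { 'do', 'else', 'end', ; }.

{ 'do', 'else', 'end', ; }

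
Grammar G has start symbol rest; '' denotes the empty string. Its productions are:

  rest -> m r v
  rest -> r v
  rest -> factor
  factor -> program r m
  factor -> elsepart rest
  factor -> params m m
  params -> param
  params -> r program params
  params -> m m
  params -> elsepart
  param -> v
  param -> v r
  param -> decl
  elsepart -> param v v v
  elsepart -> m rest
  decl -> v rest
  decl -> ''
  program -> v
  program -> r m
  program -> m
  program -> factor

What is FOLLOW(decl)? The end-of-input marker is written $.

In param -> decl: decl is at the end, add FOLLOW(param) = { m, v }.
Union: FOLLOW(decl) = { m, v }.

{ m, v }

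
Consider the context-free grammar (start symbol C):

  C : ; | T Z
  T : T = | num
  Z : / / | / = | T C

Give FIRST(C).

{ ;, num }

C : ; contributes {;}.
From C : T Z: add FIRST(T) = { num }.
Union: FIRST(C) = { ;, num }.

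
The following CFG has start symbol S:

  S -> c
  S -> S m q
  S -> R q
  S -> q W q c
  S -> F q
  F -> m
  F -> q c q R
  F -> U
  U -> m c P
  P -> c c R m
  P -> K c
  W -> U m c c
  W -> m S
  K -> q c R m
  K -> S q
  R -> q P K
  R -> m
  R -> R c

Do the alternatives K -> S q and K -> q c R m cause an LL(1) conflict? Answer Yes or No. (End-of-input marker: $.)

Yes

FIRST(S q) = { c, m, q } and FIRST(q c R m) = { q }.
Both contain q, so the two alternatives are not disjoint — LL(1) conflict.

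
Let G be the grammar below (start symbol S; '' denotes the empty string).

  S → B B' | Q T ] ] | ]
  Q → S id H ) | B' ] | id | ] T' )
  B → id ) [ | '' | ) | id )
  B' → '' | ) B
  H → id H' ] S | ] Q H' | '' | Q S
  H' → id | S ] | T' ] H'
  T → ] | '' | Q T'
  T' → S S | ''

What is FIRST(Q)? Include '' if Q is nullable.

From Q → S id H ): S nullable, take FIRST(S) ∪ {id} = { ), ], id }.
From Q → B' ]: B' nullable, take FIRST(B') ∪ {]} = { ), ] }.
Q → id contributes {id}.
Q → ] T' ) contributes {]}.
Union: FIRST(Q) = { ), ], id }.

{ ), ], id }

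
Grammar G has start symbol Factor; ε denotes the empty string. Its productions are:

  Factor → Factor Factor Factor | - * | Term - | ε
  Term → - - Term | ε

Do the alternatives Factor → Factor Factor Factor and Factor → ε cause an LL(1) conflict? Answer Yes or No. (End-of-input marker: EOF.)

FIRST(Factor Factor Factor) = { -, ε } and FIRST(ε) = { ε }.
Both alternatives are nullable, violating the LL(1) condition.

Yes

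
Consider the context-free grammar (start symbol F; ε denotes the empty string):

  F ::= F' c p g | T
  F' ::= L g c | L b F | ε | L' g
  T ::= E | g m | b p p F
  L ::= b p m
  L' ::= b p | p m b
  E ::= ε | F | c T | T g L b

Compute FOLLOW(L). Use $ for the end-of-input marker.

In F' ::= L g c: add FIRST(g c) = { g }.
In F' ::= L b F: add FIRST(b F) = { b }.
In E ::= T g L b: add FIRST(b) = { b }.
Union: FOLLOW(L) = { b, g }.

{ b, g }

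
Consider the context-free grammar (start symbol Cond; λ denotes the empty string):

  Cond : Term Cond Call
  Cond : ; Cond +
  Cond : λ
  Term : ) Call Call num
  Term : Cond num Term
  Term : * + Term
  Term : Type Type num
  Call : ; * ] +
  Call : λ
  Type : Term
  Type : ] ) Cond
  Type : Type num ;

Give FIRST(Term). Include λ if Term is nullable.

{ ), *, ;, ], num }

Term : ) Call Call num contributes {)}.
From Term : Cond num Term: Cond nullable, take FIRST(Cond) ∪ {num} = { ), *, ;, ], num }.
Term : * + Term contributes {*}.
From Term : Type Type num: add FIRST(Type) = { ), *, ;, ], num }.
Union: FIRST(Term) = { ), *, ;, ], num }.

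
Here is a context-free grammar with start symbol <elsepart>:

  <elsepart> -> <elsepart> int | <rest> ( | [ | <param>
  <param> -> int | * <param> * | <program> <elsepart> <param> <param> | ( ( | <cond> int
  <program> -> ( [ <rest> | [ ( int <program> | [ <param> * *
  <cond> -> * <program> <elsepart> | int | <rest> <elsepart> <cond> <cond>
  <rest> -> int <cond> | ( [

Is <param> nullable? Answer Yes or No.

No

No nonterminal in this grammar is nullable.
No production of <param> has an RHS whose symbols are all nullable, so <param> is not nullable.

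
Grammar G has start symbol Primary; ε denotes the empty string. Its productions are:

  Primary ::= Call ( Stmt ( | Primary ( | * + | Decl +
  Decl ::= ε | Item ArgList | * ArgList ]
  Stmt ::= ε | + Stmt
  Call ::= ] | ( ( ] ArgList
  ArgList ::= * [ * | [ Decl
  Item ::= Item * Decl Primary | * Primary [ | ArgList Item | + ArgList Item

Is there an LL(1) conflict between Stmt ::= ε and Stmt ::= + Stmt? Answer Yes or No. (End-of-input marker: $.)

No

FIRST(ε) = { ε } and FIRST(+ Stmt) = { + }.
The first is nullable but FOLLOW(Stmt) = { ( } is disjoint from FIRST of the second.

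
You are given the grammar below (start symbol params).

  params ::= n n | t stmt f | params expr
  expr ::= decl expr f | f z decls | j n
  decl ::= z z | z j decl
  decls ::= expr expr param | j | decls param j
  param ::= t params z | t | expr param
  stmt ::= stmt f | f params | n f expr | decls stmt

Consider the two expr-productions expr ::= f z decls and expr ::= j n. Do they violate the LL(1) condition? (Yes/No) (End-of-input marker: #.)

FIRST(f z decls) = { f } and FIRST(j n) = { j }.
The FIRST sets are disjoint and neither alternative is nullable — no conflict.

No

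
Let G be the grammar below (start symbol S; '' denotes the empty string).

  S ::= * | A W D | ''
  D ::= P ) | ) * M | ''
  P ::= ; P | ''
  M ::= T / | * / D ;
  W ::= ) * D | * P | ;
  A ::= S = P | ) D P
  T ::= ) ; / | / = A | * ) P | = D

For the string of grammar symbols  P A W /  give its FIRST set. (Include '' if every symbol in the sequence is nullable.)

Add FIRST(P)\{''} = { ; }; P is nullable, continue.
Add FIRST(A) = { ), *, = }; A is not nullable, stop.

{ ), *, ;, = }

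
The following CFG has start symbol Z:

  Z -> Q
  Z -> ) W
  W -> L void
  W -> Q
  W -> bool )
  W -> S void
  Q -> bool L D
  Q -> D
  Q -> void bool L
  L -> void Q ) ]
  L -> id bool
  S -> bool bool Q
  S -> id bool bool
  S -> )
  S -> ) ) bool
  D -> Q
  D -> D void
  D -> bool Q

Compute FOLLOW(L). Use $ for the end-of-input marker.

{ $, ), bool, void }

In W -> L void: add FIRST(void) = { void }.
In Q -> bool L D: add FIRST(D) = { bool, void }.
In Q -> void bool L: L is at the end, add FOLLOW(Q) = { $, ), void }.
Union: FOLLOW(L) = { $, ), bool, void }.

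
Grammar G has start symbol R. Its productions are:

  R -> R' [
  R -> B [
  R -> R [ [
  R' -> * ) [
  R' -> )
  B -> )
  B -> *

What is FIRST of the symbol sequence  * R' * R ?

* is a terminal; add {*} and stop.

{ * }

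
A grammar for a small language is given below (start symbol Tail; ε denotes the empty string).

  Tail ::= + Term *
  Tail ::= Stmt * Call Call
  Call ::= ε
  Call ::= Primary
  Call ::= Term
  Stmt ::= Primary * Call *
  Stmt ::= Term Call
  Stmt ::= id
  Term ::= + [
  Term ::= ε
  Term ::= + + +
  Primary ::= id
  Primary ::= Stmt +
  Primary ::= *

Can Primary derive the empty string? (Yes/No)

Nullable nonterminals: Call, Stmt, Term.
No production of Primary has an RHS whose symbols are all nullable, so Primary is not nullable.

No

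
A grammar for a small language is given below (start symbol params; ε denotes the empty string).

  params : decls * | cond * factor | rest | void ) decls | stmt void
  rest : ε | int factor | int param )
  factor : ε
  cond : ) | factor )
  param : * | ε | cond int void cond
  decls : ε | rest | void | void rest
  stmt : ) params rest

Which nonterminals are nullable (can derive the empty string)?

Directly nullable (have an ε-production): rest, factor, param, decls.
params : rest with every symbol nullable, so params is nullable.
No other nonterminal has a production whose RHS symbols are all nullable.

{ decls, factor, param, params, rest }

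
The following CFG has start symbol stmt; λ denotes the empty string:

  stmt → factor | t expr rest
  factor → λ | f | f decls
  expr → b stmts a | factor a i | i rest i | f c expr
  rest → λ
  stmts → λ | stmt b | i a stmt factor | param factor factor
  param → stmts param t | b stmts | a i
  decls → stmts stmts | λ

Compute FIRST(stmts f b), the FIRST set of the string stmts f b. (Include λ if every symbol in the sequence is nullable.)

{ a, b, f, i, t }

Add FIRST(stmts)\{λ} = { a, b, f, i, t }; stmts is nullable, continue.
f is a terminal; add {f} and stop.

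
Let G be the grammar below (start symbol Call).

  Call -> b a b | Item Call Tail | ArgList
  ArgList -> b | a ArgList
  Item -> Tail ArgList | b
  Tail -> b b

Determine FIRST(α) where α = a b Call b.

{ a }

a is a terminal; add {a} and stop.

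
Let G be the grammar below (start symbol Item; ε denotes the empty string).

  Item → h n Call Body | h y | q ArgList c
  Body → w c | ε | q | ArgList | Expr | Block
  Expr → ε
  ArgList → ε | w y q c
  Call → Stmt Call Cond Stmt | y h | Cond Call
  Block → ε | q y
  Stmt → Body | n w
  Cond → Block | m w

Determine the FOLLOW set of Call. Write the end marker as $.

{ $, m, n, q, w }

In Item → h n Call Body: add FIRST(Body)\{ε} = { q, w }.
  Since Body is nullable, also add FOLLOW(Item) = { $ }.
In Call → Stmt Call Cond Stmt: add FIRST(Cond Stmt)\{ε} = { m, n, q, w }.
  Since Cond Stmt is nullable, also add FOLLOW(Call) = { $, m, n, q, w }.
In Call → Cond Call: Call is at the end, add FOLLOW(Call) = { $, m, n, q, w }.
Union: FOLLOW(Call) = { $, m, n, q, w }.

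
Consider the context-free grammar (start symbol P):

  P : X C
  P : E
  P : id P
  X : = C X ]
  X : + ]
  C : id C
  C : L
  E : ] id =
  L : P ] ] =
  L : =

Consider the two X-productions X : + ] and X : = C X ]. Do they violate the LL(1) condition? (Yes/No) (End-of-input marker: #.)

No

FIRST(+ ]) = { + } and FIRST(= C X ]) = { = }.
The FIRST sets are disjoint and neither alternative is nullable — no conflict.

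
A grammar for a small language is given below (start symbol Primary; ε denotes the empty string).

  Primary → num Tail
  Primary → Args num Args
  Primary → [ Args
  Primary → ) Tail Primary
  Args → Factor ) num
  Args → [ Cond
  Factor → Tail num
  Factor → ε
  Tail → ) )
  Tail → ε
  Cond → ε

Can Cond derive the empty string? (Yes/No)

Yes

Cond has an ε-production, so Cond ⇒ ε.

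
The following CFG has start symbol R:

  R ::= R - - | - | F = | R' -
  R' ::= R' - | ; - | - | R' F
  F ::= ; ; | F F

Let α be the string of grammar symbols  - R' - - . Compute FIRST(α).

- is a terminal; add {-} and stop.

{ - }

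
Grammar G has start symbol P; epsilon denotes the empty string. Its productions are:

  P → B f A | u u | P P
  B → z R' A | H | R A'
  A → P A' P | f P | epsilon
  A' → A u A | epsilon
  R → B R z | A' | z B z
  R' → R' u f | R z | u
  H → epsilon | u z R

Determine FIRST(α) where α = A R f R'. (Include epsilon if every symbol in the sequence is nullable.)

Add FIRST(A)\{epsilon} = { f, u, z }; A is nullable, continue.
Add FIRST(R)\{epsilon} = { f, u, z }; R is nullable, continue.
f is a terminal; add {f} and stop.

{ f, u, z }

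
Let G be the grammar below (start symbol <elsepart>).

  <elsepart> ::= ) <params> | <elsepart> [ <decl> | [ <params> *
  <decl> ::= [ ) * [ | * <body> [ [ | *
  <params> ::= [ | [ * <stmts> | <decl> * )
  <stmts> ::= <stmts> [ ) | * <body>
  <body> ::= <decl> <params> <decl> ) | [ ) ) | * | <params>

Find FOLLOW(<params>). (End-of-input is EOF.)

{ EOF, *, [ }

In <elsepart> ::= ) <params>: <params> is at the end, add FOLLOW(<elsepart>) = { EOF, [ }.
In <elsepart> ::= [ <params> *: add FIRST(*) = { * }.
In <body> ::= <decl> <params> <decl> ): add FIRST(<decl> )) = { *, [ }.
In <body> ::= <params>: <params> is at the end, add FOLLOW(<body>) = { EOF, *, [ }.
Union: FOLLOW(<params>) = { EOF, *, [ }.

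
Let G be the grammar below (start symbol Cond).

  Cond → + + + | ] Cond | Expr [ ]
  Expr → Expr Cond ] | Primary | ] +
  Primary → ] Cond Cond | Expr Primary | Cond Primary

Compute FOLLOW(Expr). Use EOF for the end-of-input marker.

{ +, [, ] }

In Cond → Expr [ ]: add FIRST([ ]) = { [ }.
In Expr → Expr Cond ]: add FIRST(Cond ]) = { +, ] }.
In Primary → Expr Primary: add FIRST(Primary) = { +, ] }.
Union: FOLLOW(Expr) = { +, [, ] }.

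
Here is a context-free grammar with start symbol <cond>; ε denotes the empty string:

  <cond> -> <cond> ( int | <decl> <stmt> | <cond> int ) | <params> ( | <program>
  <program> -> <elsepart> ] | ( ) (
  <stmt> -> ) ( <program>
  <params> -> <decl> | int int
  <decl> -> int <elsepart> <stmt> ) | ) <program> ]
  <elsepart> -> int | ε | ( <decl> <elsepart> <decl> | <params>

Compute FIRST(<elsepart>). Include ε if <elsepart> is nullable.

<elsepart> -> int contributes {int}.
<elsepart> -> ε contributes ε.
<elsepart> -> ( <decl> <elsepart> <decl> contributes {(}.
From <elsepart> -> <params>: add FIRST(<params>) = { ), int }.
Union: FIRST(<elsepart>) = { (, ), int, ε }.

{ (, ), int, ε }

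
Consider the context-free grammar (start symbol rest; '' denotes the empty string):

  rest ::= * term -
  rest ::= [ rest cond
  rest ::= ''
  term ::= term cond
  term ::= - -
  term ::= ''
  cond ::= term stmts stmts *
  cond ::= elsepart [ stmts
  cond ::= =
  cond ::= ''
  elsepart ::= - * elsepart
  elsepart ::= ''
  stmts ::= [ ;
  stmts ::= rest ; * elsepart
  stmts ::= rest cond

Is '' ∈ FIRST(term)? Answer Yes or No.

Yes

term has an ''-production, so term ⇒ ''.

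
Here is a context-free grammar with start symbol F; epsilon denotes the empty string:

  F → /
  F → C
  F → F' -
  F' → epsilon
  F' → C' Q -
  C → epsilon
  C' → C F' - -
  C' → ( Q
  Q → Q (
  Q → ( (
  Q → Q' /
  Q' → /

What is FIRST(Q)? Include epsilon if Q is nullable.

{ (, / }

From Q → Q (: add FIRST(Q) = { (, / }.
Q → ( ( contributes {(}.
From Q → Q' /: add FIRST(Q') = { / }.
Union: FIRST(Q) = { (, / }.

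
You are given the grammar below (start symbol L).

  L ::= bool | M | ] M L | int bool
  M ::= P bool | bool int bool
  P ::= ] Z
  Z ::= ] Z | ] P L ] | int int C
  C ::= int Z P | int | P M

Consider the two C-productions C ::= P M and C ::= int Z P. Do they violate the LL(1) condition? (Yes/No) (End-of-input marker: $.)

No

FIRST(P M) = { ] } and FIRST(int Z P) = { int }.
The FIRST sets are disjoint and neither alternative is nullable — no conflict.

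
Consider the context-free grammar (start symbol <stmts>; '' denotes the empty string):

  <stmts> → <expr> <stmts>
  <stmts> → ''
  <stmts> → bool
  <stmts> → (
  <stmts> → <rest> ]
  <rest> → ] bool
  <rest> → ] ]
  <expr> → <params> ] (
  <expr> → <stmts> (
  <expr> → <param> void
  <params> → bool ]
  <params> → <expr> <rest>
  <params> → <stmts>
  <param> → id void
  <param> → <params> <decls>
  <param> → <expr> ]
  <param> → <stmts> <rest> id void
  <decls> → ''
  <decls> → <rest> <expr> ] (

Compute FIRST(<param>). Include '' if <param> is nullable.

<param> → id void contributes {id}.
From <param> → <params> <decls>: <params>, <decls> nullable, take FIRST(<params>) ∪ FIRST(<decls>) = { (, ], bool, id, void }; also '' since the whole RHS is nullable.
From <param> → <expr> ]: add FIRST(<expr>) = { (, ], bool, id, void }.
From <param> → <stmts> <rest> id void: <stmts> nullable, take FIRST(<stmts>) ∪ FIRST(<rest>) = { (, ], bool, id, void }.
Union: FIRST(<param>) = { (, ], bool, id, void, '' }.

{ (, ], bool, id, void, '' }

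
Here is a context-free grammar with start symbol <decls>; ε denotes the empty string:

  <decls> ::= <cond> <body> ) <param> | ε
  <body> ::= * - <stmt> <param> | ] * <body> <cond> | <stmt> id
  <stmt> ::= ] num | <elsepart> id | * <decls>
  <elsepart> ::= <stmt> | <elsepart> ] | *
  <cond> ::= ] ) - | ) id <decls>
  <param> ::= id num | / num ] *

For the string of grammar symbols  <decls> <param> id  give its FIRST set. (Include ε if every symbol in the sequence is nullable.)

{ ), /, ], id }

Add FIRST(<decls>)\{ε} = { ), ] }; <decls> is nullable, continue.
Add FIRST(<param>) = { /, id }; <param> is not nullable, stop.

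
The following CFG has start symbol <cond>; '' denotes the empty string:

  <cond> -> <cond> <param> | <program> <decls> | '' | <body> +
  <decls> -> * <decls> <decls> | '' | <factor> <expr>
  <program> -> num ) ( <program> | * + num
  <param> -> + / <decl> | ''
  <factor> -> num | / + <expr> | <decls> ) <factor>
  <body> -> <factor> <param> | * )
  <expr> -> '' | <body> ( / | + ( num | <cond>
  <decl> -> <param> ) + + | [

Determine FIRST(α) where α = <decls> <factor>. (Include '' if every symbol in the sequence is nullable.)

{ ), *, /, num }

Add FIRST(<decls>)\{''} = { ), *, /, num }; <decls> is nullable, continue.
Add FIRST(<factor>) = { ), *, /, num }; <factor> is not nullable, stop.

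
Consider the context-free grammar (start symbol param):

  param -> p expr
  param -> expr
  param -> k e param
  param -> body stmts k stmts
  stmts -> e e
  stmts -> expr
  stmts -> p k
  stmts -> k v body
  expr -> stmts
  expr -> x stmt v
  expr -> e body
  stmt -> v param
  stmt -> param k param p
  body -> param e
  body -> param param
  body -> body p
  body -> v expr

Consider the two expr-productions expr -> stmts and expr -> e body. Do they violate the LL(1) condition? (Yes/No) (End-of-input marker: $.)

FIRST(stmts) = { e, k, p, x } and FIRST(e body) = { e }.
Both contain e, so the two alternatives are not disjoint — LL(1) conflict.

Yes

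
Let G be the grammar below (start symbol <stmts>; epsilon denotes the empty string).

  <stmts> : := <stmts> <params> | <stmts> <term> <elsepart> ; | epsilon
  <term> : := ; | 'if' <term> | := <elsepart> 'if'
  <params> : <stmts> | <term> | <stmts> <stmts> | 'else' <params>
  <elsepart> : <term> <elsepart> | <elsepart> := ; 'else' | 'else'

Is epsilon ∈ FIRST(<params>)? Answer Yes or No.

<params> : <stmts> and each of <stmts> is nullable, so <params> ⇒* epsilon.

Yes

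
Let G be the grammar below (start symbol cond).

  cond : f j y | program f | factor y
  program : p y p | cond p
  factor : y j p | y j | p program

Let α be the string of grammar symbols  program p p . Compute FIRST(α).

Add FIRST(program) = { f, p, y }; program is not nullable, stop.

{ f, p, y }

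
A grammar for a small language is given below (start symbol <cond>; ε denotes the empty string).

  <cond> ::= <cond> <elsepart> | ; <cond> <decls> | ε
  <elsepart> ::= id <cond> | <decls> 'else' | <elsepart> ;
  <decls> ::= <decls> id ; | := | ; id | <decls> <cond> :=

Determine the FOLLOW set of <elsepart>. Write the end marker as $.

{ $, :=, ;, id }

In <cond> ::= <cond> <elsepart>: <elsepart> is at the end, add FOLLOW(<cond>) = { $, :=, ;, id }.
In <elsepart> ::= <elsepart> ;: add FIRST(;) = { ; }.
Union: FOLLOW(<elsepart>) = { $, :=, ;, id }.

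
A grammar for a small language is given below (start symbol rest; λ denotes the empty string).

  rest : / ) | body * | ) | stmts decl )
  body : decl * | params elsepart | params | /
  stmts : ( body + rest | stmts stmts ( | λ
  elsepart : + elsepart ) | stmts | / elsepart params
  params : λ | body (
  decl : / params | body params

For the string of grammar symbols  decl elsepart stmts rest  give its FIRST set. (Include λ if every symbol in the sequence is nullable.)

Add FIRST(decl)\{λ} = { (, *, +, / }; decl is nullable, continue.
Add FIRST(elsepart)\{λ} = { (, +, / }; elsepart is nullable, continue.
Add FIRST(stmts)\{λ} = { ( }; stmts is nullable, continue.
Add FIRST(rest) = { (, ), *, +, / }; rest is not nullable, stop.

{ (, ), *, +, / }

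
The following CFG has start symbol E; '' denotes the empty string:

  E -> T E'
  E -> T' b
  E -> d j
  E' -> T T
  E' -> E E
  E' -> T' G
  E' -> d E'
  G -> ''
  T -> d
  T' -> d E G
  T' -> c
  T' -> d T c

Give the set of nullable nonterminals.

{ G }

Directly nullable (have an ''-production): G.
No other nonterminal has a production whose RHS symbols are all nullable.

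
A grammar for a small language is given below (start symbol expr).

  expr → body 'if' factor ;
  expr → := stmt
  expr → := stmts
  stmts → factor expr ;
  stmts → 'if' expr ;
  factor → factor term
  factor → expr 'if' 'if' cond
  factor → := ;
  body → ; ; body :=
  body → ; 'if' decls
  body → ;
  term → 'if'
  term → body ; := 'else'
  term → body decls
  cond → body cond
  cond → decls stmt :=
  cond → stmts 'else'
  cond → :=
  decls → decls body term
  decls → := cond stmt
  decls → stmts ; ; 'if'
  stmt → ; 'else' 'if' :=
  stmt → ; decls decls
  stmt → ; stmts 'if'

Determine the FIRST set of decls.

{ 'if', :=, ; }

From decls → decls body term: add FIRST(decls) = { 'if', :=, ; }.
decls → := cond stmt contributes {:=}.
From decls → stmts ; ; 'if': add FIRST(stmts) = { 'if', :=, ; }.
Union: FIRST(decls) = { 'if', :=, ; }.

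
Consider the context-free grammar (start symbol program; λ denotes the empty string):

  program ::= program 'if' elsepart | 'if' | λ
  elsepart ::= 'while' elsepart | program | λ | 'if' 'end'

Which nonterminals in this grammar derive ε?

{ elsepart, program }

Directly nullable (have an λ-production): program, elsepart.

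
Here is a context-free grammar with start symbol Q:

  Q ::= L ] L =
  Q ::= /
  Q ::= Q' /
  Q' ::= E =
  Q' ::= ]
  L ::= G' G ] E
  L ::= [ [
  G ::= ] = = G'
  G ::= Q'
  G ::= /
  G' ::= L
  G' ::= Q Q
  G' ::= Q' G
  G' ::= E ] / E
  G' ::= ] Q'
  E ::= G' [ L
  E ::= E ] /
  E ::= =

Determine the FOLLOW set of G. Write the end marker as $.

In L ::= G' G ] E: add FIRST(] E) = { ] }.
In G' ::= Q' G: G is at the end, add FOLLOW(G') = { /, =, [, ] }.
Union: FOLLOW(G) = { /, =, [, ] }.

{ /, =, [, ] }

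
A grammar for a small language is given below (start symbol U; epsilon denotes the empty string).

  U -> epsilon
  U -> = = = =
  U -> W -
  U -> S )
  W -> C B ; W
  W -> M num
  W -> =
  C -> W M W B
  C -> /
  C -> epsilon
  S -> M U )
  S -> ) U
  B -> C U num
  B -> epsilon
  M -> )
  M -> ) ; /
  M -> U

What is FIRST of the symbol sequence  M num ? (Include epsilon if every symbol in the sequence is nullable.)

Add FIRST(M)\{epsilon} = { ), /, ;, =, num }; M is nullable, continue.
num is a terminal; add {num} and stop.

{ ), /, ;, =, num }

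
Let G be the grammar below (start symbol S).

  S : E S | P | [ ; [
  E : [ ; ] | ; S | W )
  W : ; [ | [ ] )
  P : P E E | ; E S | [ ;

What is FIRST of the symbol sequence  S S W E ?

{ ;, [ }

Add FIRST(S) = { ;, [ }; S is not nullable, stop.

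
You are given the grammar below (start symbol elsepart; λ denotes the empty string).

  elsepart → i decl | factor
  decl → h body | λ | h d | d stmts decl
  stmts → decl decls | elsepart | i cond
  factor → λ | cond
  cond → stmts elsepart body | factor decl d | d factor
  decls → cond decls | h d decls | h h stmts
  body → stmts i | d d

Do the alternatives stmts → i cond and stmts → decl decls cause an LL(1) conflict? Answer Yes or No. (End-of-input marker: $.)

FIRST(i cond) = { i } and FIRST(decl decls) = { d, h, i }.
Both contain i, so the two alternatives are not disjoint — LL(1) conflict.

Yes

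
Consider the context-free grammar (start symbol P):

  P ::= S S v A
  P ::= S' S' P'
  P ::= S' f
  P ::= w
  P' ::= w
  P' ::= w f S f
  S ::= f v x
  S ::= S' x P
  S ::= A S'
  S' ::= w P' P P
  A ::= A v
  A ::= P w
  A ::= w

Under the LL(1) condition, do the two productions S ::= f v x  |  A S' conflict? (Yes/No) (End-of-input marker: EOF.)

Yes

FIRST(f v x) = { f } and FIRST(A S') = { f, w }.
Both contain f, so the two alternatives are not disjoint — LL(1) conflict.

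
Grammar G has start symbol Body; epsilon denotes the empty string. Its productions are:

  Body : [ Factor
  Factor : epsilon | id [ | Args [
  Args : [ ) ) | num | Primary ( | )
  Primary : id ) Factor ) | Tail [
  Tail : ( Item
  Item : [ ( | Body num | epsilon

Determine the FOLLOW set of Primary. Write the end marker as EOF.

In Args : Primary (: add FIRST(() = { ( }.
Union: FOLLOW(Primary) = { ( }.

{ ( }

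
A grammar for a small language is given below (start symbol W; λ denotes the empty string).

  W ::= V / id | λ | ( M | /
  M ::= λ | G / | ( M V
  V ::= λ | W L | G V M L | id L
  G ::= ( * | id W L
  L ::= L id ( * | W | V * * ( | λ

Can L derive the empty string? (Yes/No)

Yes

L has an λ-production, so L ⇒ λ.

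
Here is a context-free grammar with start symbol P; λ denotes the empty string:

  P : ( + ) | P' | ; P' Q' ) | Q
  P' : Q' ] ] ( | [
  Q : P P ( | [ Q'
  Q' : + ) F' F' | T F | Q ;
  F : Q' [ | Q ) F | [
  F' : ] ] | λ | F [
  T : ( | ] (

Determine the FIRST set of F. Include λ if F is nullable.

{ (, +, ;, [, ] }

From F : Q' [: add FIRST(Q') = { (, +, ;, [, ] }.
From F : Q ) F: add FIRST(Q) = { (, +, ;, [, ] }.
F : [ contributes {[}.
Union: FIRST(F) = { (, +, ;, [, ] }.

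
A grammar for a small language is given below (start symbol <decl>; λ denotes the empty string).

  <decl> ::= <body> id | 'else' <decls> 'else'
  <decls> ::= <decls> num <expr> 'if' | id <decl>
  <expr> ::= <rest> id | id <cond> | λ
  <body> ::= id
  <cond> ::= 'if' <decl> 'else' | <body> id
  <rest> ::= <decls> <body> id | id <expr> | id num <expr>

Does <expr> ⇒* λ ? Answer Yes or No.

<expr> has an λ-production, so <expr> ⇒ λ.

Yes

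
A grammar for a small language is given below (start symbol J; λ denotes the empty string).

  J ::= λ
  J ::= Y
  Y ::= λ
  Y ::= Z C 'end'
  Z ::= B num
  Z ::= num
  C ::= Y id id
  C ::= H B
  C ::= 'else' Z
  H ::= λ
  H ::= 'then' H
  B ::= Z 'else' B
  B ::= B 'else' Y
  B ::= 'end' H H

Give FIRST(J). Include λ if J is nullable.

{ 'end', num, λ }

J ::= λ contributes λ.
From J ::= Y: add FIRST(Y) = { 'end', num, λ } (including λ since Y is nullable).
Union: FIRST(J) = { 'end', num, λ }.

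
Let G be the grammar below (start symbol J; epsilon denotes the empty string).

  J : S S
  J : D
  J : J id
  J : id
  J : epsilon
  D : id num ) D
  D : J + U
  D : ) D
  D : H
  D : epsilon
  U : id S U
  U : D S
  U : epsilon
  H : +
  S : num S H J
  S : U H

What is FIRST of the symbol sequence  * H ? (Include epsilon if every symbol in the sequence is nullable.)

{ * }

* is a terminal; add {*} and stop.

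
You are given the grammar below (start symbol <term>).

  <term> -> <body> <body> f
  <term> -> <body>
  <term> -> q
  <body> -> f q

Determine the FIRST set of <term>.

{ f, q }

From <term> -> <body> <body> f: add FIRST(<body>) = { f }.
From <term> -> <body>: add FIRST(<body>) = { f }.
<term> -> q contributes {q}.
Union: FIRST(<term>) = { f, q }.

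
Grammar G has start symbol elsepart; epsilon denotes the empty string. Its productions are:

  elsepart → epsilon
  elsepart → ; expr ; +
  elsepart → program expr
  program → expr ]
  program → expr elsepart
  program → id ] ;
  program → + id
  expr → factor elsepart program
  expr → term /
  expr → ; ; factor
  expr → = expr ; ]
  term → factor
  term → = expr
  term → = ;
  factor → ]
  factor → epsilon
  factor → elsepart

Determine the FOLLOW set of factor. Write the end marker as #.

In expr → factor elsepart program: add FIRST(elsepart program) = { +, /, ;, =, ], id }.
In expr → ; ; factor: factor is at the end, add FOLLOW(expr) = { #, +, /, ;, =, ], id }.
In term → factor: factor is at the end, add FOLLOW(term) = { / }.
Union: FOLLOW(factor) = { #, +, /, ;, =, ], id }.

{ #, +, /, ;, =, ], id }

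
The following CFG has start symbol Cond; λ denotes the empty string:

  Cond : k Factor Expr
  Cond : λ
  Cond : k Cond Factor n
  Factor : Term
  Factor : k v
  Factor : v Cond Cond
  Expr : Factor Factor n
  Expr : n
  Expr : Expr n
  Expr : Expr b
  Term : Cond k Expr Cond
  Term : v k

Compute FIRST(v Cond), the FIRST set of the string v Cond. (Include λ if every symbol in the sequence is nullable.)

v is a terminal; add {v} and stop.

{ v }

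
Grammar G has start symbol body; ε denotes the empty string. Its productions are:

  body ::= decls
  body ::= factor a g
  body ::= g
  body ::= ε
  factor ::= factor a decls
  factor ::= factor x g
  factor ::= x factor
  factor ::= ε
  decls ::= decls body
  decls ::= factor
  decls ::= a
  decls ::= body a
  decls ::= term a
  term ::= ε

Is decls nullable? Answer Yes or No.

decls ::= decls body and each of decls, body is nullable, so decls ⇒* ε.

Yes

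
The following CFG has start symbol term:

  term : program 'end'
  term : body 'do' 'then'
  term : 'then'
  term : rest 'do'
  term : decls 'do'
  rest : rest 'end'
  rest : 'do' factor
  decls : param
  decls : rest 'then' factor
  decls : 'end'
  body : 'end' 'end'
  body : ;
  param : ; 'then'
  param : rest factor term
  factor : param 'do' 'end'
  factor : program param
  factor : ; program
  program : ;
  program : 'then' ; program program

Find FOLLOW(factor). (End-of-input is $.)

In rest : 'do' factor: factor is at the end, add FOLLOW(rest) = { 'do', 'end', 'then', ; }.
In decls : rest 'then' factor: factor is at the end, add FOLLOW(decls) = { 'do' }.
In param : rest factor term: add FIRST(term) = { 'do', 'end', 'then', ; }.
Union: FOLLOW(factor) = { 'do', 'end', 'then', ; }.

{ 'do', 'end', 'then', ; }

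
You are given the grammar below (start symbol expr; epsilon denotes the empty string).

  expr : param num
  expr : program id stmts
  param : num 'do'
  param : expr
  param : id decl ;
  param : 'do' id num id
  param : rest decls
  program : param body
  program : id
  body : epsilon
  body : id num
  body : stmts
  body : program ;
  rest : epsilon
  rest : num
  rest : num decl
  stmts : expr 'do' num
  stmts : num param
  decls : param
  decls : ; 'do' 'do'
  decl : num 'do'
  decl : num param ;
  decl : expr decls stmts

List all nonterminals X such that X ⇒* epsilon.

Directly nullable (have an epsilon-production): body, rest.
No other nonterminal has a production whose RHS symbols are all nullable.

{ body, rest }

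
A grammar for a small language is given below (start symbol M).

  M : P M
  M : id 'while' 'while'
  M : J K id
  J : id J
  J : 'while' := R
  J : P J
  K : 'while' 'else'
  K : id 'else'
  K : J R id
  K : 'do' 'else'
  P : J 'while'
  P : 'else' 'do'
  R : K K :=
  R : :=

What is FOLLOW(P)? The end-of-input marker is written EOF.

{ 'else', 'while', id }

In M : P M: add FIRST(M) = { 'else', 'while', id }.
In J : P J: add FIRST(J) = { 'else', 'while', id }.
Union: FOLLOW(P) = { 'else', 'while', id }.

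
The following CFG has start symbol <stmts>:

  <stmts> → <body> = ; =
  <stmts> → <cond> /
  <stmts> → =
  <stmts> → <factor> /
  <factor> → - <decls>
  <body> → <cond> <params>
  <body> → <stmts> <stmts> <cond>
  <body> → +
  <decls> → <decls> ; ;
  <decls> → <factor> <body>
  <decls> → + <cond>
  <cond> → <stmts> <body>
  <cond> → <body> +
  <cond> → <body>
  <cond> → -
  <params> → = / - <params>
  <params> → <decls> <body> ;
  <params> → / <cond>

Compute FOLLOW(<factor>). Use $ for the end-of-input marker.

In <stmts> → <factor> /: add FIRST(/) = { / }.
In <decls> → <factor> <body>: add FIRST(<body>) = { +, -, = }.
Union: FOLLOW(<factor>) = { +, -, /, = }.

{ +, -, /, = }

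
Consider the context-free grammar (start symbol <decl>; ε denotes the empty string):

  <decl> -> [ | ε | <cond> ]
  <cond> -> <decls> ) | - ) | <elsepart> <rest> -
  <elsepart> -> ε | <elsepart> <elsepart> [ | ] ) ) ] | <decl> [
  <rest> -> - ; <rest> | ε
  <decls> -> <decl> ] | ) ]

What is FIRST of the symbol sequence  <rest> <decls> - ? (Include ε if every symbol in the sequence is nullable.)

{ ), -, [, ] }

Add FIRST(<rest>)\{ε} = { - }; <rest> is nullable, continue.
Add FIRST(<decls>) = { ), -, [, ] }; <decls> is not nullable, stop.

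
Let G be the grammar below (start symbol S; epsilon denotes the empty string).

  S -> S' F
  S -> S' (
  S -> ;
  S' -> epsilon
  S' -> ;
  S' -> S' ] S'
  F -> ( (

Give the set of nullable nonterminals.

{ S' }

Directly nullable (have an epsilon-production): S'.
No other nonterminal has a production whose RHS symbols are all nullable.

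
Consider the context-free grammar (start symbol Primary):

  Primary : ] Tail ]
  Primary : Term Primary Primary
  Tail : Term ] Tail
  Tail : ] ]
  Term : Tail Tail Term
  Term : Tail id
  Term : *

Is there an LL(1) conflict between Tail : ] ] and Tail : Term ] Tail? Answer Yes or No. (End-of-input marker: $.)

FIRST(] ]) = { ] } and FIRST(Term ] Tail) = { *, ] }.
Both contain ], so the two alternatives are not disjoint — LL(1) conflict.

Yes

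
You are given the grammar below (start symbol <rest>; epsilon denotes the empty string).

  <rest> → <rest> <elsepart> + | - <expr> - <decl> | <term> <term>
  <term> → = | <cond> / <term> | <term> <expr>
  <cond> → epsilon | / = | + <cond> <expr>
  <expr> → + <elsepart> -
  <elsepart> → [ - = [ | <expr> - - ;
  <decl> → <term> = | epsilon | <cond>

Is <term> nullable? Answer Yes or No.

Nullable nonterminals: <cond>, <decl>.
No production of <term> has an RHS whose symbols are all nullable, so <term> is not nullable.

No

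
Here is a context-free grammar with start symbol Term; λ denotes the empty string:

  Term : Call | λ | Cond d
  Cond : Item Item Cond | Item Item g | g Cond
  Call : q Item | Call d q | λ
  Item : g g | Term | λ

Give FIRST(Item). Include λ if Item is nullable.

{ d, g, q, λ }

Item : g g contributes {g}.
From Item : Term: add FIRST(Term) = { d, g, q, λ } (including λ since Term is nullable).
Item : λ contributes λ.
Union: FIRST(Item) = { d, g, q, λ }.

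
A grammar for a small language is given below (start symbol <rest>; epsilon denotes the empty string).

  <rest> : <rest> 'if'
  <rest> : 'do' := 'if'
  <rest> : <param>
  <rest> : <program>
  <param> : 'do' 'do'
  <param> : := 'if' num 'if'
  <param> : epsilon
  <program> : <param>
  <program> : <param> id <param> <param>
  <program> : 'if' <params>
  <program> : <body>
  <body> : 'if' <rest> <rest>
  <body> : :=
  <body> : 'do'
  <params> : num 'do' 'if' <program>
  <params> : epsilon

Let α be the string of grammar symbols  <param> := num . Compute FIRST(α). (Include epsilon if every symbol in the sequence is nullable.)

Add FIRST(<param>)\{epsilon} = { 'do', := }; <param> is nullable, continue.
:= is a terminal; add {:=} and stop.

{ 'do', := }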